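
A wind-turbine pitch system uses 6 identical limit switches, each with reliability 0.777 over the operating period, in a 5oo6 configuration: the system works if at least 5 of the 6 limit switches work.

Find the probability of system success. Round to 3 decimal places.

R = Σ_{i=5}^{6} C(6,i) p^i (1−p)^{6−i} with p = 0.777
C(6,5)·0.777^5·0.223^1 = 0.37893
C(6,6)·0.777^6·0.223^0 = 0.22005
Sum = 0.599

0.599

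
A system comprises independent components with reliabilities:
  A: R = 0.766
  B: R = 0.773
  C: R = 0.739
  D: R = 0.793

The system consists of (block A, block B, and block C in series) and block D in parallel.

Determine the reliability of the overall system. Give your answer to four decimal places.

0.8836

Series (A, B, and C): 0.766000 × 0.773000 × 0.739000 = 0.437575
Parallel ([0.437575] and D): 1 − (1 − 0.437575)(1 − 0.793000) = 0.8836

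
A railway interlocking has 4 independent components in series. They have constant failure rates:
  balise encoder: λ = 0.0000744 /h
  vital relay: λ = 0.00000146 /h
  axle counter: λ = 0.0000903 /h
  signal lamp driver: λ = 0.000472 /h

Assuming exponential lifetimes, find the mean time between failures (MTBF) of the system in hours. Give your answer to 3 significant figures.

Series of exponential components: λ_sys = Σ λ_i
λ_sys = 0.0000744 + 0.00000146 + 0.0000903 + 0.000472 = 6.3816e-04 /h
MTBF = 1 / λ_sys = 1570 h

1570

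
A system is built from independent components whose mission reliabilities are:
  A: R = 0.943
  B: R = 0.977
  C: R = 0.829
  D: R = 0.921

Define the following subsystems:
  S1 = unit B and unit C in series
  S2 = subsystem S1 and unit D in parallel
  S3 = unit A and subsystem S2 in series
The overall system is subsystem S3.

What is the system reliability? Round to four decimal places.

Series (B and C): 0.977000 × 0.829000 = 0.809933
Parallel ([0.809933] and D): 1 − (1 − 0.809933)(1 − 0.921000) = 0.984985
Series (A and [0.984985]): 0.943000 × 0.984985 = 0.9288

0.9288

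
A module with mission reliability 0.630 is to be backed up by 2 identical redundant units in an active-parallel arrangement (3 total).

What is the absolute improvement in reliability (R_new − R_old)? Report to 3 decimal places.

R_before = 0.630
R_after = 1 − (1 − 0.630)^3 = 0.949
ΔR = 0.949 − 0.630 = 0.319

0.319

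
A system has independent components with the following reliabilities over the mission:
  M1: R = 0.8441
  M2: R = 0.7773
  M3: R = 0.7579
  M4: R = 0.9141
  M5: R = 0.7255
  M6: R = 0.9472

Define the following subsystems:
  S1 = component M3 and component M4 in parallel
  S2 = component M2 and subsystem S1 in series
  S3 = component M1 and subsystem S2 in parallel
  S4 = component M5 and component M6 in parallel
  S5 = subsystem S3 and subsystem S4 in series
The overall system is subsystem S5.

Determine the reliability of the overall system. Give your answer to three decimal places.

0.949

Parallel (M3 and M4): 1 − (1 − 0.75790)(1 − 0.91410) = 0.97920
Series (M2 and [0.97920]): 0.77730 × 0.97920 = 0.76113
Parallel (M1 and [0.76113]): 1 − (1 − 0.84410)(1 − 0.76113) = 0.96276
Parallel (M5 and M6): 1 − (1 − 0.72550)(1 − 0.94720) = 0.98551
Series ([0.96276] and [0.98551]): 0.96276 × 0.98551 = 0.949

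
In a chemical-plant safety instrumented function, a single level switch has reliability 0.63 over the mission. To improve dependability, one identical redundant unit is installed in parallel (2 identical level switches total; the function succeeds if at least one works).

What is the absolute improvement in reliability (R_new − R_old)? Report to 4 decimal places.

0.2331

R_before = 0.63
R_after = 1 − (1 − 0.63)^2 = 0.8631
ΔR = 0.8631 − 0.63 = 0.2331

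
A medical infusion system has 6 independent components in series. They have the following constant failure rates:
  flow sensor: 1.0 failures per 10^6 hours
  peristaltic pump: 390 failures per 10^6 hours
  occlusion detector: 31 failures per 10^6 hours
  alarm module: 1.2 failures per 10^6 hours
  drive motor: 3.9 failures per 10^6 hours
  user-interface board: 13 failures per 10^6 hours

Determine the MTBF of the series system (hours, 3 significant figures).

Series of exponential components: λ_sys = Σ λ_i
λ_sys = 0.0000010 + 0.00039 + 0.000031 + 0.0000012 + 0.0000039 + 0.000013 = 4.4010e-04 /h
MTBF = 1 / λ_sys = 2270 h

2270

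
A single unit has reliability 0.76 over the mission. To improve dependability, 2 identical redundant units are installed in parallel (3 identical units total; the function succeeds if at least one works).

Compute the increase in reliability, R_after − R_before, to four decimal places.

R_before = 0.76
R_after = 1 − (1 − 0.76)^3 = 0.9862
ΔR = 0.9862 − 0.76 = 0.2262

0.2262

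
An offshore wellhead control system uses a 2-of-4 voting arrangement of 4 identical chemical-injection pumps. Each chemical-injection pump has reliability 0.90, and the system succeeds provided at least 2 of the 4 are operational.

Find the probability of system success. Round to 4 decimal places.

0.9963

R = Σ_{i=2}^{4} C(4,i) p^i (1−p)^{4−i} with p = 0.90
C(4,2)·0.90^2·0.10^2 = 0.048600
C(4,3)·0.90^3·0.10^1 = 0.291600
C(4,4)·0.90^4·0.10^0 = 0.656100
Sum = 0.9963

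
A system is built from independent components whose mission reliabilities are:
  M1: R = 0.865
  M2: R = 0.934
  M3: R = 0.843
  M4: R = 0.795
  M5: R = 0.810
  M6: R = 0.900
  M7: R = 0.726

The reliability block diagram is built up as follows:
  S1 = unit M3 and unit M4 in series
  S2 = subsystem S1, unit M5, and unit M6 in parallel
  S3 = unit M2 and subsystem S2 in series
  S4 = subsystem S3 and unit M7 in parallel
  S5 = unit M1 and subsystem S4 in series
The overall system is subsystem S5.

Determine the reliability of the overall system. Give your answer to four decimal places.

Series (M3 and M4): 0.843000 × 0.795000 = 0.670185
Parallel ([0.670185], M5, and M6): 1 − (1 − 0.670185)(1 − 0.810000)(1 − 0.900000) = 0.993734
Series (M2 and [0.993734]): 0.934000 × 0.993734 = 0.928148
Parallel ([0.928148] and M7): 1 − (1 − 0.928148)(1 − 0.726000) = 0.980313
Series (M1 and [0.980313]): 0.865000 × 0.980313 = 0.8480

0.8480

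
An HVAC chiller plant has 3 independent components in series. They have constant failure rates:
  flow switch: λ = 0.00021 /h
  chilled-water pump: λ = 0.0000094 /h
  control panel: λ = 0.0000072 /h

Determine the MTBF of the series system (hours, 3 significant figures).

4410

Series of exponential components: λ_sys = Σ λ_i
λ_sys = 0.00021 + 0.0000094 + 0.0000072 = 2.2660e-04 /h
MTBF = 1 / λ_sys = 4410 h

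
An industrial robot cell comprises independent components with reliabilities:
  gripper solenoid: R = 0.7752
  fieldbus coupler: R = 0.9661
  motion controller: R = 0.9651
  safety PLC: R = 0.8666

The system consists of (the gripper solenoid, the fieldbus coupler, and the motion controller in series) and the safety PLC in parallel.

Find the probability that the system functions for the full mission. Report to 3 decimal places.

0.963

Series (gripper solenoid, fieldbus coupler, and motion controller): 0.77520 × 0.96610 × 0.96510 = 0.72278
Parallel ([0.72278] and safety PLC): 1 − (1 − 0.72278)(1 − 0.86660) = 0.963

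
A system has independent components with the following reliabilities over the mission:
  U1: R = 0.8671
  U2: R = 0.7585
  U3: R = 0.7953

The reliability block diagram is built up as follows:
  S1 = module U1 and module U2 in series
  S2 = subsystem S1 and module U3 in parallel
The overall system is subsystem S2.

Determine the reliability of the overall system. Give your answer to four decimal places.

Series (U1 and U2): 0.867100 × 0.758500 = 0.657695
Parallel ([0.657695] and U3): 1 − (1 − 0.657695)(1 − 0.795300) = 0.9299

0.9299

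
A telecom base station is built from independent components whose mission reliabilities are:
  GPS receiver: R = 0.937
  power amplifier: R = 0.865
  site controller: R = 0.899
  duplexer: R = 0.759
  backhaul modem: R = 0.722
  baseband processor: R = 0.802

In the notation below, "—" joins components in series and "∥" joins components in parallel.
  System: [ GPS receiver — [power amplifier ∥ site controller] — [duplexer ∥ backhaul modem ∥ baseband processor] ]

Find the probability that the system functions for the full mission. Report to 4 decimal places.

Parallel (power amplifier and site controller): 1 − (1 − 0.865000)(1 − 0.899000) = 0.986365
Parallel (duplexer, backhaul modem, and baseband processor): 1 − (1 − 0.759000)(1 − 0.722000)(1 − 0.802000) = 0.986734
Series (GPS receiver, [0.986365], and [0.986734]): 0.937000 × 0.986365 × 0.986734 = 0.9120

0.9120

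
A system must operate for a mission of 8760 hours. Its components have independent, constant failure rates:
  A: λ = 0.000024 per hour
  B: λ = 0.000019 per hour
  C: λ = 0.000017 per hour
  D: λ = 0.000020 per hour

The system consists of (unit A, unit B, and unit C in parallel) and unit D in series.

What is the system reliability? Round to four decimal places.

R(A) = exp(−0.000024 × 8760) = 0.810390
R(B) = exp(−0.000019 × 8760) = 0.846674
R(C) = exp(−0.000017 × 8760) = 0.861638
R(D) = exp(−0.000020 × 8760) = 0.839289
Parallel (A, B, and C): 1 − (1 − 0.810390)(1 − 0.846674)(1 − 0.861638) = 0.995978
Series ([0.995978] and D): 0.995978 × 0.839289 = 0.8359

0.8359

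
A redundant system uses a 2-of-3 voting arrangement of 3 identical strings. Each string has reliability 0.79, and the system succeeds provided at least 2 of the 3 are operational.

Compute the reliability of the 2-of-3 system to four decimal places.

R = Σ_{i=2}^{3} C(3,i) p^i (1−p)^{3−i} with p = 0.79
C(3,2)·0.79^2·0.21^1 = 0.393183
C(3,3)·0.79^3·0.21^0 = 0.493039
Sum = 0.8862

0.8862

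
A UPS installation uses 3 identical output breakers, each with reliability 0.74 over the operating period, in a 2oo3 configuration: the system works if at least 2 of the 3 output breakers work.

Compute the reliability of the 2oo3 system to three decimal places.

R = Σ_{i=2}^{3} C(3,i) p^i (1−p)^{3−i} with p = 0.74
C(3,2)·0.74^2·0.26^1 = 0.42713
C(3,3)·0.74^3·0.26^0 = 0.40522
Sum = 0.832

0.832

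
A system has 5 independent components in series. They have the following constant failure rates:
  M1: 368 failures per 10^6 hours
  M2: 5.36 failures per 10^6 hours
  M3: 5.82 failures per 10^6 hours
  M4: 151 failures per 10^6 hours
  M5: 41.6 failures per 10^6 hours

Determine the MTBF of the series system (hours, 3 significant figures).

Series of exponential components: λ_sys = Σ λ_i
λ_sys = 0.000368 + 0.00000536 + 0.00000582 + 0.000151 + 0.0000416 = 5.7178e-04 /h
MTBF = 1 / λ_sys = 1750 h

1750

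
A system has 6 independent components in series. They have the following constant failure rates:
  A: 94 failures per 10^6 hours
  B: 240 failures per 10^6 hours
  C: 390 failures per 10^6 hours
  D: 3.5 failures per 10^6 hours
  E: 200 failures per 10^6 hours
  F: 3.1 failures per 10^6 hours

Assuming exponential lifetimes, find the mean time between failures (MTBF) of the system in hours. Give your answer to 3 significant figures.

Series of exponential components: λ_sys = Σ λ_i
λ_sys = 0.000094 + 0.00024 + 0.00039 + 0.0000035 + 0.00020 + 0.0000031 = 9.3060e-04 /h
MTBF = 1 / λ_sys = 1070 h

1070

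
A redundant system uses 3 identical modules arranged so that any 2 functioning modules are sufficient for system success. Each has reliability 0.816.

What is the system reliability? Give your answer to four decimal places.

0.9109

R = Σ_{i=2}^{3} C(3,i) p^i (1−p)^{3−i} with p = 0.816
C(3,2)·0.816^2·0.184^1 = 0.367553
C(3,3)·0.816^3·0.184^0 = 0.543338
Sum = 0.9109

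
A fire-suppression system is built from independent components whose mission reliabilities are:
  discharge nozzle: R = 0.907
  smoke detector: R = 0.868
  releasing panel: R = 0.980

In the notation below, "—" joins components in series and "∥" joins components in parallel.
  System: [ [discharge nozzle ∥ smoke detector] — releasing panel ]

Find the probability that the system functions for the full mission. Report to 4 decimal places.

Parallel (discharge nozzle and smoke detector): 1 − (1 − 0.907000)(1 − 0.868000) = 0.987724
Series ([0.987724] and releasing panel): 0.987724 × 0.980000 = 0.9680

0.9680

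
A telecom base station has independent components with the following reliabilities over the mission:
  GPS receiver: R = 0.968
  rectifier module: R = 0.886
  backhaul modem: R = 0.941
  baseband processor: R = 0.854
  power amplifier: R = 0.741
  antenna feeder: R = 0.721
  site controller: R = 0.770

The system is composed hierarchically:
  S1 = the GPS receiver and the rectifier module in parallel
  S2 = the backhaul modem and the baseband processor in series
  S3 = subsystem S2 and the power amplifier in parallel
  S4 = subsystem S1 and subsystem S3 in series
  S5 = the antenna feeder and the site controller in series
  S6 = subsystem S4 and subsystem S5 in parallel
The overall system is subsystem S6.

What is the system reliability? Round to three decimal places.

0.976

Parallel (GPS receiver and rectifier module): 1 − (1 − 0.96800)(1 − 0.88600) = 0.99635
Series (backhaul modem and baseband processor): 0.94100 × 0.85400 = 0.80361
Parallel ([0.80361] and power amplifier): 1 − (1 − 0.80361)(1 − 0.74100) = 0.94913
Series ([0.99635] and [0.94913]): 0.99635 × 0.94913 = 0.94567
Series (antenna feeder and site controller): 0.72100 × 0.77000 = 0.55517
Parallel ([0.94567] and [0.55517]): 1 − (1 − 0.94567)(1 − 0.55517) = 0.976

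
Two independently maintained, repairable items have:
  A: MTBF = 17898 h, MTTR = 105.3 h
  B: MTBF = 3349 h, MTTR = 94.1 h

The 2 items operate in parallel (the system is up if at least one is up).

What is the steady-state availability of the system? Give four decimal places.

0.9998

A(A) = MTBF/(MTBF+MTTR) = 17898/(17898+105.3) = 0.994151
A(B) = MTBF/(MTBF+MTTR) = 3349/(3349+94.1) = 0.972670
Parallel availability: 1 − (1 − 0.994151)(1 − 0.972670) = 0.9998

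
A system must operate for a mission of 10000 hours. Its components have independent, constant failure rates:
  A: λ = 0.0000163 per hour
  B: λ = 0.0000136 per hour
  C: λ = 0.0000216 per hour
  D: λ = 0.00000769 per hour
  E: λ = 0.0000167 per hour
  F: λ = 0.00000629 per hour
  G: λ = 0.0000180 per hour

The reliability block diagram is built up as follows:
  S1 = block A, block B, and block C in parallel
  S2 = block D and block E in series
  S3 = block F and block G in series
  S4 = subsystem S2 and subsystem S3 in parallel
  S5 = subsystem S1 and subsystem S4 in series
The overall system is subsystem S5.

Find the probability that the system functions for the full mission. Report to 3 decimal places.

R(A) = exp(−0.0000163 × 10000) = 0.84959
R(B) = exp(−0.0000136 × 10000) = 0.87284
R(C) = exp(−0.0000216 × 10000) = 0.80574
R(D) = exp(−0.00000769 × 10000) = 0.92598
R(E) = exp(−0.0000167 × 10000) = 0.84620
R(F) = exp(−0.00000629 × 10000) = 0.93904
R(G) = exp(−0.0000180 × 10000) = 0.83527
Parallel (A, B, and C): 1 − (1 − 0.84959)(1 − 0.87284)(1 − 0.80574) = 0.99628
Series (D and E): 0.92598 × 0.84620 = 0.78356
Series (F and G): 0.93904 × 0.83527 = 0.78435
Parallel ([0.78356] and [0.78435]): 1 − (1 − 0.78356)(1 − 0.78435) = 0.95332
Series ([0.99628] and [0.95332]): 0.99628 × 0.95332 = 0.950

0.950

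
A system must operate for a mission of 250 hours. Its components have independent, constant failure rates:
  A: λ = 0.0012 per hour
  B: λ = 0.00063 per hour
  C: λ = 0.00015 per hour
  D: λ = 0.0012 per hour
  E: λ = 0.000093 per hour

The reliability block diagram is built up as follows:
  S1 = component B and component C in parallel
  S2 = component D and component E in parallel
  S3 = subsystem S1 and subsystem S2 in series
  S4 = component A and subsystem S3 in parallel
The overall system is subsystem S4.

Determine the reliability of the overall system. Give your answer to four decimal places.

0.9971

R(A) = exp(−0.0012 × 250) = 0.740818
R(B) = exp(−0.00063 × 250) = 0.854277
R(C) = exp(−0.00015 × 250) = 0.963194
R(D) = exp(−0.0012 × 250) = 0.740818
R(E) = exp(−0.000093 × 250) = 0.977018
Parallel (B and C): 1 − (1 − 0.854277)(1 − 0.963194) = 0.994637
Parallel (D and E): 1 − (1 − 0.740818)(1 − 0.977018) = 0.994043
Series ([0.994637] and [0.994043]): 0.994637 × 0.994043 = 0.988712
Parallel (A and [0.988712]): 1 − (1 − 0.740818)(1 − 0.988712) = 0.9971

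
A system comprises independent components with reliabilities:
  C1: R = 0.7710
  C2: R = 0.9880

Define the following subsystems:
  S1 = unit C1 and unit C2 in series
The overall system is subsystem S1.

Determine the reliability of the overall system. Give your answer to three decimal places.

0.762

Series (C1 and C2): 0.77100 × 0.98800 = 0.762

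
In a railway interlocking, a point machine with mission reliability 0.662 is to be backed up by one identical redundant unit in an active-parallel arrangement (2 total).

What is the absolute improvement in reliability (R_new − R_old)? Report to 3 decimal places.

R_before = 0.662
R_after = 1 − (1 − 0.662)^2 = 0.886
ΔR = 0.886 − 0.662 = 0.224

0.224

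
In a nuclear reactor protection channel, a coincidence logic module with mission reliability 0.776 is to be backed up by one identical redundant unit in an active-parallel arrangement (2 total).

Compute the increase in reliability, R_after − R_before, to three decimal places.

R_before = 0.776
R_after = 1 − (1 − 0.776)^2 = 0.950
ΔR = 0.950 − 0.776 = 0.174

0.174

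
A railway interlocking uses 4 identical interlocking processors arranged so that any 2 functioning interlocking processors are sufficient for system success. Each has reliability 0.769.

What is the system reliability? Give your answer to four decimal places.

0.9592

R = Σ_{i=2}^{4} C(4,i) p^i (1−p)^{4−i} with p = 0.769
C(4,2)·0.769^2·0.231^2 = 0.189334
C(4,3)·0.769^3·0.231^1 = 0.420195
C(4,4)·0.769^4·0.231^0 = 0.349708
Sum = 0.9592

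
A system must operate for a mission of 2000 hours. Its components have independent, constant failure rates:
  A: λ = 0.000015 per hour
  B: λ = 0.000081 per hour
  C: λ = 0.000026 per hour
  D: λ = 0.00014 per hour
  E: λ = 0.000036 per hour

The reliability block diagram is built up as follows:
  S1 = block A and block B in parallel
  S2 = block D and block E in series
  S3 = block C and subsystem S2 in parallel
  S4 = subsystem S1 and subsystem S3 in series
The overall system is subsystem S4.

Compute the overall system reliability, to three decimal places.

R(A) = exp(−0.000015 × 2000) = 0.97045
R(B) = exp(−0.000081 × 2000) = 0.85044
R(C) = exp(−0.000026 × 2000) = 0.94933
R(D) = exp(−0.00014 × 2000) = 0.75578
R(E) = exp(−0.000036 × 2000) = 0.93053
Parallel (A and B): 1 − (1 − 0.97045)(1 − 0.85044) = 0.99558
Series (D and E): 0.75578 × 0.93053 = 0.70328
Parallel (C and [0.70328]): 1 − (1 − 0.94933)(1 − 0.70328) = 0.98497
Series ([0.99558] and [0.98497]): 0.99558 × 0.98497 = 0.981

0.981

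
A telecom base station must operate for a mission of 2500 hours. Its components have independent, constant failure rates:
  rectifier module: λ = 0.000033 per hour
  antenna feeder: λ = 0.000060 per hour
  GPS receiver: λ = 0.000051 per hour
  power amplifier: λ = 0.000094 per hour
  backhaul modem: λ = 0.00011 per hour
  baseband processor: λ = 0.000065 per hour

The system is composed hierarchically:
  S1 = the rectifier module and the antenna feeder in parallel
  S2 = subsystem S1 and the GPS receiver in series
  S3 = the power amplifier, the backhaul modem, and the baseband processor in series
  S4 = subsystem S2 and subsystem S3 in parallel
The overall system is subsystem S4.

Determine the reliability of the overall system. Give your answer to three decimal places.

0.937

R(rectifier module) = exp(−0.000033 × 2500) = 0.92081
R(antenna feeder) = exp(−0.000060 × 2500) = 0.86071
R(GPS receiver) = exp(−0.000051 × 2500) = 0.88029
R(power amplifier) = exp(−0.000094 × 2500) = 0.79057
R(backhaul modem) = exp(−0.00011 × 2500) = 0.75957
R(baseband processor) = exp(−0.000065 × 2500) = 0.85002
Parallel (rectifier module and antenna feeder): 1 − (1 − 0.92081)(1 − 0.86071) = 0.98897
Series ([0.98897] and GPS receiver): 0.98897 × 0.88029 = 0.87058
Series (power amplifier, backhaul modem, and baseband processor): 0.79057 × 0.75957 × 0.85002 = 0.51043
Parallel ([0.87058] and [0.51043]): 1 − (1 − 0.87058)(1 − 0.51043) = 0.937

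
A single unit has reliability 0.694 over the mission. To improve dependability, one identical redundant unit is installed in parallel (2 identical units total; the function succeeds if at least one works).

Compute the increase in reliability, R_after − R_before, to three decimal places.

0.212

R_before = 0.694
R_after = 1 − (1 − 0.694)^2 = 0.906
ΔR = 0.906 − 0.694 = 0.212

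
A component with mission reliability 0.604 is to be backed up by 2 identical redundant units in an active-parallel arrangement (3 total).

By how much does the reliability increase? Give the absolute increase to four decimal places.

0.3339

R_before = 0.604
R_after = 1 − (1 − 0.604)^3 = 0.9379
ΔR = 0.9379 − 0.604 = 0.3339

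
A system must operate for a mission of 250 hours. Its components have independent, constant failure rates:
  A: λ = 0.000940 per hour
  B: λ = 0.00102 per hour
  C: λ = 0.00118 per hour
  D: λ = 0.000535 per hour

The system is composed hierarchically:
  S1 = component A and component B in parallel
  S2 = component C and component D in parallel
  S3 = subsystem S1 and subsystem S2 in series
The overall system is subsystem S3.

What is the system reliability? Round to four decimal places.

R(A) = exp(−0.000940 × 250) = 0.790571
R(B) = exp(−0.00102 × 250) = 0.774916
R(C) = exp(−0.00118 × 250) = 0.744532
R(D) = exp(−0.000535 × 250) = 0.874809
Parallel (A and B): 1 − (1 − 0.790571)(1 − 0.774916) = 0.952861
Parallel (C and D): 1 − (1 − 0.744532)(1 − 0.874809) = 0.968018
Series ([0.952861] and [0.968018]): 0.952861 × 0.968018 = 0.9224

0.9224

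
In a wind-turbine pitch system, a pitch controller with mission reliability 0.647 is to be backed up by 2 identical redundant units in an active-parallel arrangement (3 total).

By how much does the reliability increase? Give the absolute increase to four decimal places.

0.3090

R_before = 0.647
R_after = 1 − (1 − 0.647)^3 = 0.9560
ΔR = 0.9560 − 0.647 = 0.3090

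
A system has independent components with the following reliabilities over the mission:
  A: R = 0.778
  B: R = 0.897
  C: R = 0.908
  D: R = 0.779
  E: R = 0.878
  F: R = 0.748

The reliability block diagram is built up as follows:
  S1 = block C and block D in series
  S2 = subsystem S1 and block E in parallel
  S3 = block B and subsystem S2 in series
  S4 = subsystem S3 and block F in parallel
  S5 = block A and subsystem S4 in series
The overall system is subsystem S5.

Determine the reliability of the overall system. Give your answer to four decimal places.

0.7515

Series (C and D): 0.908000 × 0.779000 = 0.707332
Parallel ([0.707332] and E): 1 − (1 − 0.707332)(1 − 0.878000) = 0.964295
Series (B and [0.964295]): 0.897000 × 0.964295 = 0.864973
Parallel ([0.864973] and F): 1 − (1 − 0.864973)(1 − 0.748000) = 0.965973
Series (A and [0.965973]): 0.778000 × 0.965973 = 0.7515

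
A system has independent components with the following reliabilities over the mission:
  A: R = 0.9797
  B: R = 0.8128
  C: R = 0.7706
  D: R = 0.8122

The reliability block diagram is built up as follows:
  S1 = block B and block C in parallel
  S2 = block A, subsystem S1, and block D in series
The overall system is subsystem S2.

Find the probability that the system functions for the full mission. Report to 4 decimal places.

Parallel (B and C): 1 − (1 − 0.812800)(1 − 0.770600) = 0.957056
Series (A, [0.957056], and D): 0.979700 × 0.957056 × 0.812200 = 0.7615

0.7615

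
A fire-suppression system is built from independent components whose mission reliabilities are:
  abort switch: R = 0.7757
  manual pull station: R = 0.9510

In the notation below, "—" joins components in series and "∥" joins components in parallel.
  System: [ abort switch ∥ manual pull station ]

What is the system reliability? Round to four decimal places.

Parallel (abort switch and manual pull station): 1 − (1 − 0.775700)(1 − 0.951000) = 0.9890

0.9890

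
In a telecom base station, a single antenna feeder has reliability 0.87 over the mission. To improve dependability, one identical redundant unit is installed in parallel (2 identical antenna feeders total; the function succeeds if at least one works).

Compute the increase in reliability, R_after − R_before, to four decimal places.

R_before = 0.87
R_after = 1 − (1 − 0.87)^2 = 0.9831
ΔR = 0.9831 − 0.87 = 0.1131

0.1131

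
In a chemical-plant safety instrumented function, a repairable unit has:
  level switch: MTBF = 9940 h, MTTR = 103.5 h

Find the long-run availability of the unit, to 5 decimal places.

0.98969

A(level switch) = MTBF/(MTBF+MTTR) = 9940/(9940+103.5) = 0.98969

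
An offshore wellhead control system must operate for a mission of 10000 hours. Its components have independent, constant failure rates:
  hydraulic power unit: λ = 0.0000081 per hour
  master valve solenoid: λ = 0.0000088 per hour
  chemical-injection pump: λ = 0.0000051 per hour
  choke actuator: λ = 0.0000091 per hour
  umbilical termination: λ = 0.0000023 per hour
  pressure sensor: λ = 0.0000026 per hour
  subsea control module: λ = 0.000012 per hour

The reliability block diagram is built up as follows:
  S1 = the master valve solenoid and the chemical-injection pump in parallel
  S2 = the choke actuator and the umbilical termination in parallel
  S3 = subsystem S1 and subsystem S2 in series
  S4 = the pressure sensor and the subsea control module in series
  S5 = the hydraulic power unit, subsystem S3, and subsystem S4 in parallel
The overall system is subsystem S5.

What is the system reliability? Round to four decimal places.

R(hydraulic power unit) = exp(−0.0000081 × 10000) = 0.922194
R(master valve solenoid) = exp(−0.0000088 × 10000) = 0.915761
R(chemical-injection pump) = exp(−0.0000051 × 10000) = 0.950279
R(choke actuator) = exp(−0.0000091 × 10000) = 0.913018
R(umbilical termination) = exp(−0.0000023 × 10000) = 0.977262
R(pressure sensor) = exp(−0.0000026 × 10000) = 0.974335
R(subsea control module) = exp(−0.000012 × 10000) = 0.886920
Parallel (master valve solenoid and chemical-injection pump): 1 − (1 − 0.915761)(1 − 0.950279) = 0.995812
Parallel (choke actuator and umbilical termination): 1 − (1 − 0.913018)(1 − 0.977262) = 0.998022
Series ([0.995812] and [0.998022]): 0.995812 × 0.998022 = 0.993842
Series (pressure sensor and subsea control module): 0.974335 × 0.886920 = 0.864157
Parallel (hydraulic power unit, [0.993842], and [0.864157]): 1 − (1 − 0.922194)(1 − 0.993842)(1 − 0.864157) = 0.9999

0.9999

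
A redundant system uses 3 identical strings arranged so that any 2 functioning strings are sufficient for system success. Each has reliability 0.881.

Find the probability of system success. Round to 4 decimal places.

R = Σ_{i=2}^{3} C(3,i) p^i (1−p)^{3−i} with p = 0.881
C(3,2)·0.881^2·0.119^1 = 0.277089
C(3,3)·0.881^3·0.119^0 = 0.683798
Sum = 0.9609

0.9609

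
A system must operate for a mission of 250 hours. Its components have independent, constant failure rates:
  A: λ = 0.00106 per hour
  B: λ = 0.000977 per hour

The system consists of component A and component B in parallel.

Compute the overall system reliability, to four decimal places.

0.9496

R(A) = exp(−0.00106 × 250) = 0.767206
R(B) = exp(−0.000977 × 250) = 0.783292
Parallel (A and B): 1 − (1 − 0.767206)(1 − 0.783292) = 0.9496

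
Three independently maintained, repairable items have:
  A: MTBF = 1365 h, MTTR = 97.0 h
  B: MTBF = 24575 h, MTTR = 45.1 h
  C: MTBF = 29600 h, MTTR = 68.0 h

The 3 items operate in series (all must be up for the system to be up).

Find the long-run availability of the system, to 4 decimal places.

A(A) = MTBF/(MTBF+MTTR) = 1365/(1365+97.0) = 0.933653
A(B) = MTBF/(MTBF+MTTR) = 24575/(24575+45.1) = 0.998168
A(C) = MTBF/(MTBF+MTTR) = 29600/(29600+68.0) = 0.997708
Series availability: 0.933653 × 0.998168 × 0.997708 = 0.9298

0.9298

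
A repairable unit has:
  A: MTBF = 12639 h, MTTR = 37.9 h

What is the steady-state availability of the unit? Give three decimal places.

A(A) = MTBF/(MTBF+MTTR) = 12639/(12639+37.9) = 0.997

0.997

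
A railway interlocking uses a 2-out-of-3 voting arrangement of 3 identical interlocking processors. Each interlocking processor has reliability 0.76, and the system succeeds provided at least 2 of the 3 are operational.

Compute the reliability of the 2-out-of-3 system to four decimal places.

0.8548

R = Σ_{i=2}^{3} C(3,i) p^i (1−p)^{3−i} with p = 0.76
C(3,2)·0.76^2·0.24^1 = 0.415872
C(3,3)·0.76^3·0.24^0 = 0.438976
Sum = 0.8548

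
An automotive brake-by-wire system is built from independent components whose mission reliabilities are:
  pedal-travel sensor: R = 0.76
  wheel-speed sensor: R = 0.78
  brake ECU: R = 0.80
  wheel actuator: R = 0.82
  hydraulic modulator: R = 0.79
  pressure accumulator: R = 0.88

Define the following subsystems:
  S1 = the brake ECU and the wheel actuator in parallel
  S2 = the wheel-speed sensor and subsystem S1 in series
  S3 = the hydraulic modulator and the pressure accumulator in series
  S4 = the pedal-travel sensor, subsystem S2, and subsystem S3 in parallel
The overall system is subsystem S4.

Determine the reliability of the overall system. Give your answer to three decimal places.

Parallel (brake ECU and wheel actuator): 1 − (1 − 0.80000)(1 − 0.82000) = 0.96400
Series (wheel-speed sensor and [0.96400]): 0.78000 × 0.96400 = 0.75192
Series (hydraulic modulator and pressure accumulator): 0.79000 × 0.88000 = 0.69520
Parallel (pedal-travel sensor, [0.75192], and [0.69520]): 1 − (1 − 0.76000)(1 − 0.75192)(1 − 0.69520) = 0.982

0.982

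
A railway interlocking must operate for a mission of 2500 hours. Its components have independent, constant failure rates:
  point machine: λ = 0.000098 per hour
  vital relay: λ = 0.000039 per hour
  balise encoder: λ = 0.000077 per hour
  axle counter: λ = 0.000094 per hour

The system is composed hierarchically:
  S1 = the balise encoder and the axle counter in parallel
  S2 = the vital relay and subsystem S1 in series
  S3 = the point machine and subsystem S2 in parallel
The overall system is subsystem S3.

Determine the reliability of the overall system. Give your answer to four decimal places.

R(point machine) = exp(−0.000098 × 2500) = 0.782705
R(vital relay) = exp(−0.000039 × 2500) = 0.907102
R(balise encoder) = exp(−0.000077 × 2500) = 0.824894
R(axle counter) = exp(−0.000094 × 2500) = 0.790571
Parallel (balise encoder and axle counter): 1 − (1 − 0.824894)(1 − 0.790571) = 0.963328
Series (vital relay and [0.963328]): 0.907102 × 0.963328 = 0.873837
Parallel (point machine and [0.873837]): 1 − (1 − 0.782705)(1 − 0.873837) = 0.9726

0.9726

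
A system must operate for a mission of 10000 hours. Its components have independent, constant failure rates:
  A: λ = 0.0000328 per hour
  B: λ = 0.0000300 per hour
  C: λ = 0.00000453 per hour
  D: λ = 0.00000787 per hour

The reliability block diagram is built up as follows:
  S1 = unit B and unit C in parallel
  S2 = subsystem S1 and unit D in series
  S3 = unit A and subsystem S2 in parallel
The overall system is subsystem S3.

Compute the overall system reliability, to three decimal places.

R(A) = exp(−0.0000328 × 10000) = 0.72036
R(B) = exp(−0.0000300 × 10000) = 0.74082
R(C) = exp(−0.00000453 × 10000) = 0.95571
R(D) = exp(−0.00000787 × 10000) = 0.92432
Parallel (B and C): 1 − (1 − 0.74082)(1 − 0.95571) = 0.98852
Series ([0.98852] and D): 0.98852 × 0.92432 = 0.91371
Parallel (A and [0.91371]): 1 − (1 − 0.72036)(1 − 0.91371) = 0.976

0.976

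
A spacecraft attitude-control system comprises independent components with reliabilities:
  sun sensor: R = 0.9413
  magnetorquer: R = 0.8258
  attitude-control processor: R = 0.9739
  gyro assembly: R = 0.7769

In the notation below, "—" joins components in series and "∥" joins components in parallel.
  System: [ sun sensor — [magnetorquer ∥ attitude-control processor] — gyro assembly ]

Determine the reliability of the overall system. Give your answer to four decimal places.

Parallel (magnetorquer and attitude-control processor): 1 − (1 − 0.825800)(1 − 0.973900) = 0.995453
Series (sun sensor, [0.995453], and gyro assembly): 0.941300 × 0.995453 × 0.776900 = 0.7280

0.7280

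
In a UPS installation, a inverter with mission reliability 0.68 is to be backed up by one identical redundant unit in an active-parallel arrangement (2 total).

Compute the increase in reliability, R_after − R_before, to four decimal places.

R_before = 0.68
R_after = 1 − (1 − 0.68)^2 = 0.8976
ΔR = 0.8976 − 0.68 = 0.2176

0.2176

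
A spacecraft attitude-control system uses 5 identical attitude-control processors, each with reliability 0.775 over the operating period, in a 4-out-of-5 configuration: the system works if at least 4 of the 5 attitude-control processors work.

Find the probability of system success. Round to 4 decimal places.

R = Σ_{i=4}^{5} C(5,i) p^i (1−p)^{5−i} with p = 0.775
C(5,4)·0.775^4·0.225^1 = 0.405844
C(5,5)·0.775^5·0.225^0 = 0.279582
Sum = 0.6854

0.6854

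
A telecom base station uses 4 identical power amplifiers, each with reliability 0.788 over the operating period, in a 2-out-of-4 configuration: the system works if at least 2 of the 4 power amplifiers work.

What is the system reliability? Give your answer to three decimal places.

0.968

R = Σ_{i=2}^{4} C(4,i) p^i (1−p)^{4−i} with p = 0.788
C(4,2)·0.788^2·0.212^2 = 0.16745
C(4,3)·0.788^3·0.212^1 = 0.41493
C(4,4)·0.788^4·0.212^0 = 0.38557
Sum = 0.968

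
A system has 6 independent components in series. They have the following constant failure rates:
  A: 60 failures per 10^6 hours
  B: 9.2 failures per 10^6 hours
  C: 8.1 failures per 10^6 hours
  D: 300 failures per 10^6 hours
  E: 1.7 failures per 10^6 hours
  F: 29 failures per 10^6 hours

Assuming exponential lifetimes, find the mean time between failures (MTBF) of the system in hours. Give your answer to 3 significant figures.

2450

Series of exponential components: λ_sys = Σ λ_i
λ_sys = 0.000060 + 0.0000092 + 0.0000081 + 0.00030 + 0.0000017 + 0.000029 = 4.0800e-04 /h
MTBF = 1 / λ_sys = 2450 h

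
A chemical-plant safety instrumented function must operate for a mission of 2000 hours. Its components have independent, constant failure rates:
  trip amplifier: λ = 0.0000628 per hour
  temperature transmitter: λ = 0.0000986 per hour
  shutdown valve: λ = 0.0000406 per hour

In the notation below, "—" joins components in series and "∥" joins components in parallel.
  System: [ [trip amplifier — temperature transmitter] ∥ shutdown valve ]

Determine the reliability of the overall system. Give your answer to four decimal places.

0.9785

R(trip amplifier) = exp(−0.0000628 × 2000) = 0.881968
R(temperature transmitter) = exp(−0.0000986 × 2000) = 0.821026
R(shutdown valve) = exp(−0.0000406 × 2000) = 0.922009
Series (trip amplifier and temperature transmitter): 0.881968 × 0.821026 = 0.724119
Parallel ([0.724119] and shutdown valve): 1 − (1 − 0.724119)(1 − 0.922009) = 0.9785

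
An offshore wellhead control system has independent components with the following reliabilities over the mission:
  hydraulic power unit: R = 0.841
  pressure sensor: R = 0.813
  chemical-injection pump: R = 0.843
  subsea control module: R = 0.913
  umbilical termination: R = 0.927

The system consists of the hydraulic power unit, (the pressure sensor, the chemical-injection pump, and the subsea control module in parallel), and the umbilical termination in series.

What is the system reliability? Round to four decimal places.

Parallel (pressure sensor, chemical-injection pump, and subsea control module): 1 − (1 − 0.813000)(1 − 0.843000)(1 − 0.913000) = 0.997446
Series (hydraulic power unit, [0.997446], and umbilical termination): 0.841000 × 0.997446 × 0.927000 = 0.7776

0.7776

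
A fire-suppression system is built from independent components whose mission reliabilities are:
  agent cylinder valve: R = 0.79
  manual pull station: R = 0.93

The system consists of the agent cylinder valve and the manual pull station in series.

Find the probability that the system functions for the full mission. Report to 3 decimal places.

Series (agent cylinder valve and manual pull station): 0.79000 × 0.93000 = 0.735

0.735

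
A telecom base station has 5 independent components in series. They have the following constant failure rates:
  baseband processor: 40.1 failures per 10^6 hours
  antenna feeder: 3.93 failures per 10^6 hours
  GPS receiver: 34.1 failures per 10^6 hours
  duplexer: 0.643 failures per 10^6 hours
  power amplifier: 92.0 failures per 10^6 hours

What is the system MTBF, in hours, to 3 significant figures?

Series of exponential components: λ_sys = Σ λ_i
λ_sys = 0.0000401 + 0.00000393 + 0.0000341 + 0.000000643 + 0.0000920 = 1.7077e-04 /h
MTBF = 1 / λ_sys = 5860 h

5860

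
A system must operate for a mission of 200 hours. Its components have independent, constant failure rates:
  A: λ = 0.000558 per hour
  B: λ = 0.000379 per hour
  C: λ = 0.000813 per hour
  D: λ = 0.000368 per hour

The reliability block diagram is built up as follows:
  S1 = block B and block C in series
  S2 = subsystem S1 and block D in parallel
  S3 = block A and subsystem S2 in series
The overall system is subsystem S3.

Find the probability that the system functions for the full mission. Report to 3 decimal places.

0.881

R(A) = exp(−0.000558 × 200) = 0.89440
R(B) = exp(−0.000379 × 200) = 0.92700
R(C) = exp(−0.000813 × 200) = 0.84993
R(D) = exp(−0.000368 × 200) = 0.92904
Series (B and C): 0.92700 × 0.84993 = 0.78789
Parallel ([0.78789] and D): 1 − (1 − 0.78789)(1 − 0.92904) = 0.98495
Series (A and [0.98495]): 0.89440 × 0.98495 = 0.881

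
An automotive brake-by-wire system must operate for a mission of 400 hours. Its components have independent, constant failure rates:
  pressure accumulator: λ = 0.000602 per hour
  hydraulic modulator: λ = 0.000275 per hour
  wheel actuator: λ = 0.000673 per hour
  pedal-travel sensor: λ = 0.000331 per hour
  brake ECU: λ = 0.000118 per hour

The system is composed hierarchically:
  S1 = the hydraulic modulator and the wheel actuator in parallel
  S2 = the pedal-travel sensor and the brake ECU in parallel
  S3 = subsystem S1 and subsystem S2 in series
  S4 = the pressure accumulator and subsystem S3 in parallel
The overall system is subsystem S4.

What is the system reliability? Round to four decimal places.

R(pressure accumulator) = exp(−0.000602 × 400) = 0.785999
R(hydraulic modulator) = exp(−0.000275 × 400) = 0.895834
R(wheel actuator) = exp(−0.000673 × 400) = 0.763990
R(pedal-travel sensor) = exp(−0.000331 × 400) = 0.875991
R(brake ECU) = exp(−0.000118 × 400) = 0.953897
Parallel (hydraulic modulator and wheel actuator): 1 − (1 − 0.895834)(1 − 0.763990) = 0.975416
Parallel (pedal-travel sensor and brake ECU): 1 − (1 − 0.875991)(1 − 0.953897) = 0.994283
Series ([0.975416] and [0.994283]): 0.975416 × 0.994283 = 0.969840
Parallel (pressure accumulator and [0.969840]): 1 − (1 − 0.785999)(1 − 0.969840) = 0.9935

0.9935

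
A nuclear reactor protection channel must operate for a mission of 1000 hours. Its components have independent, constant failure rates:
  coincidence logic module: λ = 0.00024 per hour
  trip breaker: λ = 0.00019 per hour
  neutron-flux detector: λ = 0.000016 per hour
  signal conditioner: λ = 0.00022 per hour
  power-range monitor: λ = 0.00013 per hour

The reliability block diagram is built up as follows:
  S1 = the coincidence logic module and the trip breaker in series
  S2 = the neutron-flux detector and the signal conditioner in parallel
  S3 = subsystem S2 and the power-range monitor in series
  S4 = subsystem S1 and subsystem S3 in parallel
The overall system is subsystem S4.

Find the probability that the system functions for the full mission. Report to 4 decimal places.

0.9564

R(coincidence logic module) = exp(−0.00024 × 1000) = 0.786628
R(trip breaker) = exp(−0.00019 × 1000) = 0.826959
R(neutron-flux detector) = exp(−0.000016 × 1000) = 0.984127
R(signal conditioner) = exp(−0.00022 × 1000) = 0.802519
R(power-range monitor) = exp(−0.00013 × 1000) = 0.878095
Series (coincidence logic module and trip breaker): 0.786628 × 0.826959 = 0.650509
Parallel (neutron-flux detector and signal conditioner): 1 − (1 − 0.984127)(1 − 0.802519) = 0.996865
Series ([0.996865] and power-range monitor): 0.996865 × 0.878095 = 0.875342
Parallel ([0.650509] and [0.875342]): 1 − (1 − 0.650509)(1 − 0.875342) = 0.9564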